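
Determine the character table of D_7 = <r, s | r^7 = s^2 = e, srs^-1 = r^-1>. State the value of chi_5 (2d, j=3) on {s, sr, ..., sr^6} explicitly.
Conjugacy classes: {e} of size 1, {r^1, r^6} of size 2, {r^2, r^5} of size 2, {r^3, r^4} of size 2, {s, sr, ..., sr^6} of size 7.
Character table:
  irrep \ class              {e} (size 1)  {r^1, r^6} (size 2)  {r^2, r^5} (size 2)  {r^3, r^4} (size 2)  {s, sr, ..., sr^6} (size 7)
  chi_1 (triv)               1             1                    1                    1                    1                          
  chi_2 (sign: r->1, s->-1)  1             1                    1                    1                    -1                         
  chi_3 (2d, j=1)            2             2*cos(2*pi/7)        -2*cos(3*pi/7)       -2*cos(pi/7)         0                          
  chi_4 (2d, j=2)            2             -2*cos(3*pi/7)       -2*cos(pi/7)         2*cos(2*pi/7)        0                          
  chi_5 (2d, j=3)            2             -2*cos(pi/7)         2*cos(2*pi/7)        -2*cos(3*pi/7)       0                          

Spot check: chi_5 (2d, j=3) on {s, sr, ..., sr^6} = 0.

Explanation: D_7 has order 2*7 = 14 with 5 conjugacy classes, hence 5 irreducibles. Sum of squared dims 1 + 1 + 4 + 4 + 4 = 14 = |G|. Linear characters come from the abelianisation; the 2-dimensional irreps have character r^k -> 2*cos(2*pi*j*k/7), reflections -> 0.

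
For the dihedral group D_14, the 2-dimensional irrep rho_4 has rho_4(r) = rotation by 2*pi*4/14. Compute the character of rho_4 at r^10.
chi_{rho_4}(r^10) = 2*cos(2*pi*4*10/14) = 2*cos(2*pi/7)

Justification: rho_4(r^10) is rotation by angle 2*pi*4*10/14, whose trace is 2*cos(2*pi*4*10/14) = 2*cos(2*pi/7).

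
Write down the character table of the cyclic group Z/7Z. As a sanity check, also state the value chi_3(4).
Character table of Z/7Z (irreps indexed chi_0,...,chi_6 with chi_k(m) = zeta_7^(k*m), zeta_7 = exp(2*pi*i/7)):
  irrep \ class  {0} (size 1)  {1} (size 1)    {2} (size 1)    {3} (size 1)    {4} (size 1)    {5} (size 1)    {6} (size 1)  
  chi_0          1             1               1               1               1               1               1             
  chi_1          1             exp(2*I*pi/7)   exp(4*I*pi/7)   exp(6*I*pi/7)   exp(-6*I*pi/7)  exp(-4*I*pi/7)  exp(-2*I*pi/7)
  chi_2          1             exp(4*I*pi/7)   exp(-6*I*pi/7)  exp(-2*I*pi/7)  exp(2*I*pi/7)   exp(6*I*pi/7)   exp(-4*I*pi/7)
  chi_3          1             exp(6*I*pi/7)   exp(-2*I*pi/7)  exp(4*I*pi/7)   exp(-4*I*pi/7)  exp(2*I*pi/7)   exp(-6*I*pi/7)
  chi_4          1             exp(-6*I*pi/7)  exp(2*I*pi/7)   exp(-4*I*pi/7)  exp(4*I*pi/7)   exp(-2*I*pi/7)  exp(6*I*pi/7) 
  chi_5          1             exp(-4*I*pi/7)  exp(6*I*pi/7)   exp(2*I*pi/7)   exp(-2*I*pi/7)  exp(-6*I*pi/7)  exp(4*I*pi/7) 
  chi_6          1             exp(-2*I*pi/7)  exp(-4*I*pi/7)  exp(-6*I*pi/7)  exp(6*I*pi/7)   exp(4*I*pi/7)   exp(2*I*pi/7) 

Spot check: chi_3(4) = zeta_7^(3*4) = zeta_7^12 = exp(-4*I*pi/7).

Z/7Z is abelian, so all 7 irreducible complex representations are 1-dimensional. They are given by chi_k(m) = zeta_7^(k*m) for k = 0,...,6. Row orthogonality: sum_m chi_k(m) conj(chi_l(m)) = 7 * [k = l].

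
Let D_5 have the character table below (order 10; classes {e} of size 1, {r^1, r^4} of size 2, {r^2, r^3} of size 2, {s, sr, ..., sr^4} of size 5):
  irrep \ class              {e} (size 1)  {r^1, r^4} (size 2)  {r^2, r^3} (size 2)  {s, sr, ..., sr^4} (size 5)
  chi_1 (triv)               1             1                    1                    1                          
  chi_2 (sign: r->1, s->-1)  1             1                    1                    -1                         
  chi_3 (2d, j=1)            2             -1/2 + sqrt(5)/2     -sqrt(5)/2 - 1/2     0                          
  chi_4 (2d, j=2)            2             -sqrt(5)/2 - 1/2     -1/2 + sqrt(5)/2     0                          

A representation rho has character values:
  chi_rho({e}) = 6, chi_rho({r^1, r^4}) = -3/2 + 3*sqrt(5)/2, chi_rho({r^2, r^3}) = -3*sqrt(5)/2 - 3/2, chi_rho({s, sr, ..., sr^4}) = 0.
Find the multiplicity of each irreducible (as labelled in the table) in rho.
Multiplicities: chi_1: 0, chi_2: 0, chi_3: 3, chi_4: 0.

Argument: Use <chi_rho, chi> = (1/|G|) sum_C |C| * chi_rho(C) * conj(chi(C)) with |G| = 10 for each irreducible chi in the table:
  <chi_rho, chi_1> = (1/10)[1*(6)*conj(1) + 2*(-3/2 + 3*sqrt(5)/2)*conj(1) + 2*(-3*sqrt(5)/2 - 3/2)*conj(1) + 5*(0)*conj(1)]
      = (1/10)[(6) + (-3 + 3*sqrt(5)) + (-3*sqrt(5) - 3) + (0)] = 0/10 = 0
  <chi_rho, chi_2> = (1/10)[1*(6)*conj(1) + 2*(-3/2 + 3*sqrt(5)/2)*conj(1) + 2*(-3*sqrt(5)/2 - 3/2)*conj(1) + 5*(0)*conj(-1)]
      = (1/10)[(6) + (-3 + 3*sqrt(5)) + (-3*sqrt(5) - 3) + (0)] = 0/10 = 0
  <chi_rho, chi_3> = (1/10)[1*(6)*conj(2) + 2*(-3/2 + 3*sqrt(5)/2)*conj(-1/2 + sqrt(5)/2) + 2*(-3*sqrt(5)/2 - 3/2)*conj(-sqrt(5)/2 - 1/2) + 5*(0)*conj(0)]
      = (1/10)[(12) + (9 - 3*sqrt(5)) + (3*sqrt(5) + 9) + (0)] = 30/10 = 3
  <chi_rho, chi_4> = (1/10)[1*(6)*conj(2) + 2*(-3/2 + 3*sqrt(5)/2)*conj(-sqrt(5)/2 - 1/2) + 2*(-3*sqrt(5)/2 - 3/2)*conj(-1/2 + sqrt(5)/2) + 5*(0)*conj(0)]
      = (1/10)[(12) + (-6) + (-6) + (0)] = 0/10 = 0
Dimension check: dim(rho) = sum (mult * dim) = 0*1 + 0*1 + 3*2 + 0*2 = 6 = chi_rho(e) = 6.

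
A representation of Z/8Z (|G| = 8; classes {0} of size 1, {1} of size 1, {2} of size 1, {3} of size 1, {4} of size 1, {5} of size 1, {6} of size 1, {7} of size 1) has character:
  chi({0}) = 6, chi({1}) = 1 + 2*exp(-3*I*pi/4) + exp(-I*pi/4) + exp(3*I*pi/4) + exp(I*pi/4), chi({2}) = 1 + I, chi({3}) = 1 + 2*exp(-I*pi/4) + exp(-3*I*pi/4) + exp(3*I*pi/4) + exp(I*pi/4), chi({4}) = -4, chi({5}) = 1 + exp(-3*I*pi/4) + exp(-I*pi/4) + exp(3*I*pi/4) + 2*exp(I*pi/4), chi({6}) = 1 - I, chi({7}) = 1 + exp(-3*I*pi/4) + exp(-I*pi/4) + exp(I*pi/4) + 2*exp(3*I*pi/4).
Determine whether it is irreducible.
Not irreducible (reducible): <chi, chi> = 8 > 1.

Justification: <chi, chi> = (1/|G|) sum_C |C| * |chi(C)|^2 = (1/8)[1*|6|^2 + 1*|1 + 2*exp(-3*I*pi/4) + exp(-I*pi/4) + exp(3*I*pi/4) + exp(I*pi/4)|^2 + 1*|1 + I|^2 + 1*|1 + 2*exp(-I*pi/4) + exp(-3*I*pi/4) + exp(3*I*pi/4) + exp(I*pi/4)|^2 + 1*|-4|^2 + 1*|1 + exp(-3*I*pi/4) + exp(-I*pi/4) + exp(3*I*pi/4) + 2*exp(I*pi/4)|^2 + 1*|1 - I|^2 + 1*|1 + exp(-3*I*pi/4) + exp(-I*pi/4) + exp(I*pi/4) + 2*exp(3*I*pi/4)|^2]
  = (1/8)[(36) + (2 + 3*exp(-3*I*pi/4) + 2*exp(-I*pi/4) + 2*exp(I*pi/4) + 3*exp(3*I*pi/4)) + (2) + (2 + 3*exp(-I*pi/4) + 2*exp(-3*I*pi/4) + 2*exp(3*I*pi/4) + 3*exp(I*pi/4)) + (16) + (2 + 3*exp(-I*pi/4) + 2*exp(-3*I*pi/4) + 2*exp(3*I*pi/4) + 3*exp(I*pi/4)) + (2) + (2 + 3*exp(-3*I*pi/4) + 2*exp(-I*pi/4) + 2*exp(I*pi/4) + 3*exp(3*I*pi/4))] = 64/8 = 8.
(Exp terms are combined using exp(i*s)*conj(exp(i*t)) = exp(i*(s-t)), and sums of them are collapsed using the identity that for every m > 1 the m distinct m-th roots of unity sum to 0, e.g. 1 + exp(2*I*pi/3) + exp(-2*I*pi/3) = 0.)
A character is irreducible iff <chi, chi> = 1, so this representation is reducible.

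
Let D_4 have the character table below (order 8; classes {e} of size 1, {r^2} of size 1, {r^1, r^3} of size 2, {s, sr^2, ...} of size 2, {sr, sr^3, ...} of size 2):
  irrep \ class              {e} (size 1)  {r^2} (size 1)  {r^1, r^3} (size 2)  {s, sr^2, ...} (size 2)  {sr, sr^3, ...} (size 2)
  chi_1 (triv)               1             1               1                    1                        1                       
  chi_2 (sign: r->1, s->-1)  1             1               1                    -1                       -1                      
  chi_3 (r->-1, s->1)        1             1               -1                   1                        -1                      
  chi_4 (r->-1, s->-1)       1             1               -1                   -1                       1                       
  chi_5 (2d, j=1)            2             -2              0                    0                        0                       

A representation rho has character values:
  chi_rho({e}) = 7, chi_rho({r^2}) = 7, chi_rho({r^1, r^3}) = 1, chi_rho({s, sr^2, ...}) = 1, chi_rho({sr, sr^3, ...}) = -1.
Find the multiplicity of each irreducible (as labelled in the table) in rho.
Multiplicities: chi_1: 2, chi_2: 2, chi_3: 2, chi_4: 1, chi_5: 0.

Derivation: Use <chi_rho, chi> = (1/|G|) sum_C |C| * chi_rho(C) * conj(chi(C)) with |G| = 8 for each irreducible chi in the table:
  <chi_rho, chi_1> = (1/8)[1*(7)*conj(1) + 1*(7)*conj(1) + 2*(1)*conj(1) + 2*(1)*conj(1) + 2*(-1)*conj(1)]
      = (1/8)[(7) + (7) + (2) + (2) + (-2)] = 16/8 = 2
  <chi_rho, chi_2> = (1/8)[1*(7)*conj(1) + 1*(7)*conj(1) + 2*(1)*conj(1) + 2*(1)*conj(-1) + 2*(-1)*conj(-1)]
      = (1/8)[(7) + (7) + (2) + (-2) + (2)] = 16/8 = 2
  <chi_rho, chi_3> = (1/8)[1*(7)*conj(1) + 1*(7)*conj(1) + 2*(1)*conj(-1) + 2*(1)*conj(1) + 2*(-1)*conj(-1)]
      = (1/8)[(7) + (7) + (-2) + (2) + (2)] = 16/8 = 2
  <chi_rho, chi_4> = (1/8)[1*(7)*conj(1) + 1*(7)*conj(1) + 2*(1)*conj(-1) + 2*(1)*conj(-1) + 2*(-1)*conj(1)]
      = (1/8)[(7) + (7) + (-2) + (-2) + (-2)] = 8/8 = 1
  <chi_rho, chi_5> = (1/8)[1*(7)*conj(2) + 1*(7)*conj(-2) + 2*(1)*conj(0) + 2*(1)*conj(0) + 2*(-1)*conj(0)]
      = (1/8)[(14) + (-14) + (0) + (0) + (0)] = 0/8 = 0
Dimension check: dim(rho) = sum (mult * dim) = 2*1 + 2*1 + 2*1 + 1*1 + 0*2 = 7 = chi_rho(e) = 7.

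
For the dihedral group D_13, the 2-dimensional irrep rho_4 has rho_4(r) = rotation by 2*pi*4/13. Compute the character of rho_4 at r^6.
chi_{rho_4}(r^6) = 2*cos(2*pi*4*6/13) = 2*cos(4*pi/13)

Derivation: rho_4(r^6) is rotation by angle 2*pi*4*6/13, whose trace is 2*cos(2*pi*4*6/13) = 2*cos(4*pi/13).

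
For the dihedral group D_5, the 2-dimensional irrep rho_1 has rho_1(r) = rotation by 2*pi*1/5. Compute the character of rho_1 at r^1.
chi_{rho_1}(r^1) = 2*cos(2*pi*1*1/5) = -1/2 + sqrt(5)/2

Why: rho_1(r^1) is rotation by angle 2*pi*1*1/5, whose trace is 2*cos(2*pi*1*1/5) = -1/2 + sqrt(5)/2.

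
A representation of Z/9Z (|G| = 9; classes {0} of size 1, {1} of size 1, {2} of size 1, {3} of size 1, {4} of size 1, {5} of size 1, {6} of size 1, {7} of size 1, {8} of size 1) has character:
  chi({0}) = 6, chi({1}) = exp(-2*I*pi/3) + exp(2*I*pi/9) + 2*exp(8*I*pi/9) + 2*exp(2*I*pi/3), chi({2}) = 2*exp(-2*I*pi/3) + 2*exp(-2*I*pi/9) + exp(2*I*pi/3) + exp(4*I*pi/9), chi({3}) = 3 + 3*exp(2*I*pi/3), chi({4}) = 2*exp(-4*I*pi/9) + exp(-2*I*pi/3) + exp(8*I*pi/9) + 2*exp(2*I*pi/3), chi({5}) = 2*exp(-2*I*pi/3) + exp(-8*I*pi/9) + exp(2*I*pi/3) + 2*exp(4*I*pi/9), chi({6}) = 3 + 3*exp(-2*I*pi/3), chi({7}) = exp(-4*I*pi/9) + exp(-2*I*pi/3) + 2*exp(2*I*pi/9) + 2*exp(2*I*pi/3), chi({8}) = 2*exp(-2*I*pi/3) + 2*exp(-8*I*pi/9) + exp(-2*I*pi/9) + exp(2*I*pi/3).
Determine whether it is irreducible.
Not irreducible (reducible): <chi, chi> = 10 > 1.

Solution. <chi, chi> = (1/|G|) sum_C |C| * |chi(C)|^2 = (1/9)[1*|6|^2 + 1*|exp(-2*I*pi/3) + exp(2*I*pi/9) + 2*exp(8*I*pi/9) + 2*exp(2*I*pi/3)|^2 + 1*|2*exp(-2*I*pi/3) + 2*exp(-2*I*pi/9) + exp(2*I*pi/3) + exp(4*I*pi/9)|^2 + 1*|3 + 3*exp(2*I*pi/3)|^2 + 1*|2*exp(-4*I*pi/9) + exp(-2*I*pi/3) + exp(8*I*pi/9) + 2*exp(2*I*pi/3)|^2 + 1*|2*exp(-2*I*pi/3) + exp(-8*I*pi/9) + exp(2*I*pi/3) + 2*exp(4*I*pi/9)|^2 + 1*|3 + 3*exp(-2*I*pi/3)|^2 + 1*|exp(-4*I*pi/9) + exp(-2*I*pi/3) + 2*exp(2*I*pi/9) + 2*exp(2*I*pi/3)|^2 + 1*|2*exp(-2*I*pi/3) + 2*exp(-8*I*pi/9) + exp(-2*I*pi/9) + exp(2*I*pi/3)|^2]
  = (1/9)[(36) + (10 + 4*exp(-4*I*pi/9) + 4*exp(-2*I*pi/3) + 4*exp(-2*I*pi/9) + exp(-8*I*pi/9) + exp(8*I*pi/9) + 4*exp(2*I*pi/9) + 4*exp(2*I*pi/3) + 4*exp(4*I*pi/9)) + (10 + 4*exp(-4*I*pi/9) + 4*exp(-2*I*pi/3) + 4*exp(-8*I*pi/9) + exp(-2*I*pi/9) + exp(2*I*pi/9) + 4*exp(8*I*pi/9) + 4*exp(2*I*pi/3) + 4*exp(4*I*pi/9)) + (9) + (10 + 4*exp(-2*I*pi/3) + 4*exp(-2*I*pi/9) + 4*exp(-8*I*pi/9) + exp(-4*I*pi/9) + exp(4*I*pi/9) + 4*exp(8*I*pi/9) + 4*exp(2*I*pi/9) + 4*exp(2*I*pi/3)) + (10 + 4*exp(-2*I*pi/3) + 4*exp(-2*I*pi/9) + 4*exp(-8*I*pi/9) + exp(-4*I*pi/9) + exp(4*I*pi/9) + 4*exp(8*I*pi/9) + 4*exp(2*I*pi/9) + 4*exp(2*I*pi/3)) + (9) + (10 + 4*exp(-4*I*pi/9) + 4*exp(-2*I*pi/3) + 4*exp(-8*I*pi/9) + exp(-2*I*pi/9) + exp(2*I*pi/9) + 4*exp(8*I*pi/9) + 4*exp(2*I*pi/3) + 4*exp(4*I*pi/9)) + (10 + 4*exp(-4*I*pi/9) + 4*exp(-2*I*pi/3) + 4*exp(-2*I*pi/9) + exp(-8*I*pi/9) + exp(8*I*pi/9) + 4*exp(2*I*pi/9) + 4*exp(2*I*pi/3) + 4*exp(4*I*pi/9))] = 90/9 = 10.
(Exp terms are combined using exp(i*s)*conj(exp(i*t)) = exp(i*(s-t)), and sums of them are collapsed using the identity that for every m > 1 the m distinct m-th roots of unity sum to 0, e.g. 1 + exp(2*I*pi/3) + exp(-2*I*pi/3) = 0.)
A character is irreducible iff <chi, chi> = 1, so this representation is reducible.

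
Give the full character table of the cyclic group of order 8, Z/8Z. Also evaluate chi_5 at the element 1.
Character table of Z/8Z (irreps indexed chi_0,...,chi_7 with chi_k(m) = zeta_8^(k*m), zeta_8 = exp(2*pi*i/8)):
  irrep \ class  {0} (size 1)  {1} (size 1)    {2} (size 1)  {3} (size 1)    {4} (size 1)  {5} (size 1)    {6} (size 1)  {7} (size 1)  
  chi_0          1             1               1             1               1             1               1             1             
  chi_1          1             exp(I*pi/4)     I             exp(3*I*pi/4)   -1            exp(-3*I*pi/4)  -I            exp(-I*pi/4)  
  chi_2          1             I               -1            -I              1             I               -1            -I            
  chi_3          1             exp(3*I*pi/4)   -I            exp(I*pi/4)     -1            exp(-I*pi/4)    I             exp(-3*I*pi/4)
  chi_4          1             -1              1             -1              1             -1              1             -1            
  chi_5          1             exp(-3*I*pi/4)  I             exp(-I*pi/4)    -1            exp(I*pi/4)     -I            exp(3*I*pi/4) 
  chi_6          1             -I              -1            I               1             -I              -1            I             
  chi_7          1             exp(-I*pi/4)    -I            exp(-3*I*pi/4)  -1            exp(3*I*pi/4)   I             exp(I*pi/4)   

Spot check: chi_5(1) = zeta_8^(5*1) = zeta_8^5 = exp(-3*I*pi/4).

Explanation: Z/8Z is abelian, so all 8 irreducible complex representations are 1-dimensional. They are given by chi_k(m) = zeta_8^(k*m) for k = 0,...,7. Row orthogonality: sum_m chi_k(m) conj(chi_l(m)) = 8 * [k = l].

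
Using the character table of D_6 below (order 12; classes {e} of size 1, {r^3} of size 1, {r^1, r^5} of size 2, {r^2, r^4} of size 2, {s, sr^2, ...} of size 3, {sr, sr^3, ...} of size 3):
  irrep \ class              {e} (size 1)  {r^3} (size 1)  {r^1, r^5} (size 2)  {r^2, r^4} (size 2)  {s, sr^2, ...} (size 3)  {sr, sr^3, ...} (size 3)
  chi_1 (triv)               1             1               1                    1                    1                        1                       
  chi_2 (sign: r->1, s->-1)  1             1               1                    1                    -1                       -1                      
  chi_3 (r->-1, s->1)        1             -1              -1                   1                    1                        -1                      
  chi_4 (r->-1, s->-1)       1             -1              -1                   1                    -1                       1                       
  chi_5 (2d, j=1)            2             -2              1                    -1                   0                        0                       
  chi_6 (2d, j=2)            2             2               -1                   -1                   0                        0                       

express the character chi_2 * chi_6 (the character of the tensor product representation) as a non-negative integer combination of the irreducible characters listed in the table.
chi_2 tensor chi_6 = chi_6 (all other irreducibles have multiplicity 0).

Details: The character of a tensor product is the pointwise product (chi_2 * chi_6)(C) = chi_2(C) * chi_6(C):
  {e}: (1)*(2), {r^3}: (1)*(2), {r^1, r^5}: (1)*(-1), {r^2, r^4}: (1)*(-1), {s, sr^2, ...}: (-1)*(0), {sr, sr^3, ...}: (-1)*(0)
so (chi_2 * chi_6) takes values
  {e} -> 2, {r^3} -> 2, {r^1, r^5} -> -1, {r^2, r^4} -> -1, {s, sr^2, ...} -> 0, {sr, sr^3, ...} -> 0.
Now take the inner product of this character with each irreducible chi from the table, <chi_2*chi_6, chi> = (1/12) sum_C |C| (chi_2*chi_6)(C) conj(chi(C)):
  <chi_2*chi_6, chi_1> = (1/12)[1*(2)*conj(1) + 1*(2)*conj(1) + 2*(-1)*conj(1) + 2*(-1)*conj(1) + 3*(0)*conj(1) + 3*(0)*conj(1)]
      = (1/12)[(2) + (2) + (-2) + (-2) + (0) + (0)] = 0/12 = 0
  <chi_2*chi_6, chi_2> = (1/12)[1*(2)*conj(1) + 1*(2)*conj(1) + 2*(-1)*conj(1) + 2*(-1)*conj(1) + 3*(0)*conj(-1) + 3*(0)*conj(-1)]
      = (1/12)[(2) + (2) + (-2) + (-2) + (0) + (0)] = 0/12 = 0
  <chi_2*chi_6, chi_3> = (1/12)[1*(2)*conj(1) + 1*(2)*conj(-1) + 2*(-1)*conj(-1) + 2*(-1)*conj(1) + 3*(0)*conj(1) + 3*(0)*conj(-1)]
      = (1/12)[(2) + (-2) + (2) + (-2) + (0) + (0)] = 0/12 = 0
  <chi_2*chi_6, chi_4> = (1/12)[1*(2)*conj(1) + 1*(2)*conj(-1) + 2*(-1)*conj(-1) + 2*(-1)*conj(1) + 3*(0)*conj(-1) + 3*(0)*conj(1)]
      = (1/12)[(2) + (-2) + (2) + (-2) + (0) + (0)] = 0/12 = 0
  <chi_2*chi_6, chi_5> = (1/12)[1*(2)*conj(2) + 1*(2)*conj(-2) + 2*(-1)*conj(1) + 2*(-1)*conj(-1) + 3*(0)*conj(0) + 3*(0)*conj(0)]
      = (1/12)[(4) + (-4) + (-2) + (2) + (0) + (0)] = 0/12 = 0
  <chi_2*chi_6, chi_6> = (1/12)[1*(2)*conj(2) + 1*(2)*conj(2) + 2*(-1)*conj(-1) + 2*(-1)*conj(-1) + 3*(0)*conj(0) + 3*(0)*conj(0)]
      = (1/12)[(4) + (4) + (2) + (2) + (0) + (0)] = 12/12 = 1
Hence the multiplicities are chi_6: 1. Dimension check: dim(chi_2)*dim(chi_6) = 1*2 = 2 and sum (mult * dim) = 1*2 = 2.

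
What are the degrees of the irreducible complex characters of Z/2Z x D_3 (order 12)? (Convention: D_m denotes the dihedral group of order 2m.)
Dimensions: 1, 1, 1, 1, 2, 2

Solution. There are 6 irreducibles (= number of conjugacy classes). Their dimensions d_i satisfy sum d_i^2 = |G| = 12: 1 + 1 + 1 + 1 + 4 + 4 = 12. (For the product with Z/2Z: each of the 2 1-dim characters of Z/2Z tensors with each irrep of D_3, giving 2 copies of each D_3-dimension.)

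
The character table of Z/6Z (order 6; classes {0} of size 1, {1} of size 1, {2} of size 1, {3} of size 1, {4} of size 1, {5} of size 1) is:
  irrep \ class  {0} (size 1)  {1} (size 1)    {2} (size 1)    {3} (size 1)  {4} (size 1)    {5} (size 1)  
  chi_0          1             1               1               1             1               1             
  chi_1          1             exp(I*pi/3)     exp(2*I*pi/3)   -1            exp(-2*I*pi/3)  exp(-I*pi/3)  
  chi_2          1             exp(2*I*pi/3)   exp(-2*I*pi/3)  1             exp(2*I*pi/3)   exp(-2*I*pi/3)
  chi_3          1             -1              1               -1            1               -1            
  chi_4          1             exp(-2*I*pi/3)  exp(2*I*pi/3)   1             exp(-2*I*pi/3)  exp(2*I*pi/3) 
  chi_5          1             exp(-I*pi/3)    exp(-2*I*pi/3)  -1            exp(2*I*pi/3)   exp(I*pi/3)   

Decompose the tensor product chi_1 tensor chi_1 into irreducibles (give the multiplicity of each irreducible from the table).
chi_1 tensor chi_1 = chi_2 (all other irreducibles have multiplicity 0).

Solution. The character of a tensor product is the pointwise product (chi_1 * chi_1)(C) = chi_1(C) * chi_1(C):
  {0}: (1)*(1), {1}: (exp(I*pi/3))*(exp(I*pi/3)), {2}: (exp(2*I*pi/3))*(exp(2*I*pi/3)), {3}: (-1)*(-1), {4}: (exp(-2*I*pi/3))*(exp(-2*I*pi/3)), {5}: (exp(-I*pi/3))*(exp(-I*pi/3))
so (chi_1 * chi_1) takes values
  {0} -> 1, {1} -> exp(2*I*pi/3), {2} -> exp(-2*I*pi/3), {3} -> 1, {4} -> exp(2*I*pi/3), {5} -> exp(-2*I*pi/3).
Now take the inner product of this character with each irreducible chi from the table, <chi_1*chi_1, chi> = (1/6) sum_C |C| (chi_1*chi_1)(C) conj(chi(C)):
  <chi_1*chi_1, chi_0> = (1/6)[1*(1)*conj(1) + 1*(exp(2*I*pi/3))*conj(1) + 1*(exp(-2*I*pi/3))*conj(1) + 1*(1)*conj(1) + 1*(exp(2*I*pi/3))*conj(1) + 1*(exp(-2*I*pi/3))*conj(1)]
      = (1/6)[(1) + (exp(2*I*pi/3)) + (exp(-2*I*pi/3)) + (1) + (exp(2*I*pi/3)) + (exp(-2*I*pi/3))] = 0/6 = 0
  <chi_1*chi_1, chi_1> = (1/6)[1*(1)*conj(1) + 1*(exp(2*I*pi/3))*conj(exp(I*pi/3)) + 1*(exp(-2*I*pi/3))*conj(exp(2*I*pi/3)) + 1*(1)*conj(-1) + 1*(exp(2*I*pi/3))*conj(exp(-2*I*pi/3)) + 1*(exp(-2*I*pi/3))*conj(exp(-I*pi/3))]
      = (1/6)[(1) + (exp(I*pi/3)) + (exp(2*I*pi/3)) + (-1) + (exp(-2*I*pi/3)) + (exp(-I*pi/3))] = 0/6 = 0
  <chi_1*chi_1, chi_2> = (1/6)[1*(1)*conj(1) + 1*(exp(2*I*pi/3))*conj(exp(2*I*pi/3)) + 1*(exp(-2*I*pi/3))*conj(exp(-2*I*pi/3)) + 1*(1)*conj(1) + 1*(exp(2*I*pi/3))*conj(exp(2*I*pi/3)) + 1*(exp(-2*I*pi/3))*conj(exp(-2*I*pi/3))]
      = (1/6)[(1) + (1) + (1) + (1) + (1) + (1)] = 6/6 = 1
  <chi_1*chi_1, chi_3> = (1/6)[1*(1)*conj(1) + 1*(exp(2*I*pi/3))*conj(-1) + 1*(exp(-2*I*pi/3))*conj(1) + 1*(1)*conj(-1) + 1*(exp(2*I*pi/3))*conj(1) + 1*(exp(-2*I*pi/3))*conj(-1)]
      = (1/6)[(1) + (-exp(2*I*pi/3)) + (exp(-2*I*pi/3)) + (-1) + (exp(2*I*pi/3)) + (-exp(-2*I*pi/3))] = 0/6 = 0
  <chi_1*chi_1, chi_4> = (1/6)[1*(1)*conj(1) + 1*(exp(2*I*pi/3))*conj(exp(-2*I*pi/3)) + 1*(exp(-2*I*pi/3))*conj(exp(2*I*pi/3)) + 1*(1)*conj(1) + 1*(exp(2*I*pi/3))*conj(exp(-2*I*pi/3)) + 1*(exp(-2*I*pi/3))*conj(exp(2*I*pi/3))]
      = (1/6)[(1) + (exp(-2*I*pi/3)) + (exp(2*I*pi/3)) + (1) + (exp(-2*I*pi/3)) + (exp(2*I*pi/3))] = 0/6 = 0
  <chi_1*chi_1, chi_5> = (1/6)[1*(1)*conj(1) + 1*(exp(2*I*pi/3))*conj(exp(-I*pi/3)) + 1*(exp(-2*I*pi/3))*conj(exp(-2*I*pi/3)) + 1*(1)*conj(-1) + 1*(exp(2*I*pi/3))*conj(exp(2*I*pi/3)) + 1*(exp(-2*I*pi/3))*conj(exp(I*pi/3))]
      = (1/6)[(1) + (-1) + (1) + (-1) + (1) + (-1)] = 0/6 = 0
(Exp terms are combined using exp(i*s)*conj(exp(i*t)) = exp(i*(s-t)), and sums of them are collapsed using the identity that for every m > 1 the m distinct m-th roots of unity sum to 0, e.g. 1 + exp(2*I*pi/3) + exp(-2*I*pi/3) = 0.)
Hence the multiplicities are chi_2: 1. Dimension check: dim(chi_1)*dim(chi_1) = 1*1 = 1 and sum (mult * dim) = 1*1 = 1.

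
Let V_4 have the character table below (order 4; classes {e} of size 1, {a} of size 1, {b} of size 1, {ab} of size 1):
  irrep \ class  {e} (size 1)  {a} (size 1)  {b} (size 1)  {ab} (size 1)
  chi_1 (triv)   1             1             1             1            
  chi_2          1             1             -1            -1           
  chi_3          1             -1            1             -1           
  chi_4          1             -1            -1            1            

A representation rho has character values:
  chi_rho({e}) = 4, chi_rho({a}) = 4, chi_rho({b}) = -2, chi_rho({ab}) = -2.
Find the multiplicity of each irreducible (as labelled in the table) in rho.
Multiplicities: chi_1: 1, chi_2: 3, chi_3: 0, chi_4: 0.

Explanation: Use <chi_rho, chi> = (1/|G|) sum_C |C| * chi_rho(C) * conj(chi(C)) with |G| = 4 for each irreducible chi in the table:
  <chi_rho, chi_1> = (1/4)[1*(4)*conj(1) + 1*(4)*conj(1) + 1*(-2)*conj(1) + 1*(-2)*conj(1)]
      = (1/4)[(4) + (4) + (-2) + (-2)] = 4/4 = 1
  <chi_rho, chi_2> = (1/4)[1*(4)*conj(1) + 1*(4)*conj(1) + 1*(-2)*conj(-1) + 1*(-2)*conj(-1)]
      = (1/4)[(4) + (4) + (2) + (2)] = 12/4 = 3
  <chi_rho, chi_3> = (1/4)[1*(4)*conj(1) + 1*(4)*conj(-1) + 1*(-2)*conj(1) + 1*(-2)*conj(-1)]
      = (1/4)[(4) + (-4) + (-2) + (2)] = 0/4 = 0
  <chi_rho, chi_4> = (1/4)[1*(4)*conj(1) + 1*(4)*conj(-1) + 1*(-2)*conj(-1) + 1*(-2)*conj(1)]
      = (1/4)[(4) + (-4) + (2) + (-2)] = 0/4 = 0
Dimension check: dim(rho) = sum (mult * dim) = 1*1 + 3*1 + 0*1 + 0*1 = 4 = chi_rho(e) = 4.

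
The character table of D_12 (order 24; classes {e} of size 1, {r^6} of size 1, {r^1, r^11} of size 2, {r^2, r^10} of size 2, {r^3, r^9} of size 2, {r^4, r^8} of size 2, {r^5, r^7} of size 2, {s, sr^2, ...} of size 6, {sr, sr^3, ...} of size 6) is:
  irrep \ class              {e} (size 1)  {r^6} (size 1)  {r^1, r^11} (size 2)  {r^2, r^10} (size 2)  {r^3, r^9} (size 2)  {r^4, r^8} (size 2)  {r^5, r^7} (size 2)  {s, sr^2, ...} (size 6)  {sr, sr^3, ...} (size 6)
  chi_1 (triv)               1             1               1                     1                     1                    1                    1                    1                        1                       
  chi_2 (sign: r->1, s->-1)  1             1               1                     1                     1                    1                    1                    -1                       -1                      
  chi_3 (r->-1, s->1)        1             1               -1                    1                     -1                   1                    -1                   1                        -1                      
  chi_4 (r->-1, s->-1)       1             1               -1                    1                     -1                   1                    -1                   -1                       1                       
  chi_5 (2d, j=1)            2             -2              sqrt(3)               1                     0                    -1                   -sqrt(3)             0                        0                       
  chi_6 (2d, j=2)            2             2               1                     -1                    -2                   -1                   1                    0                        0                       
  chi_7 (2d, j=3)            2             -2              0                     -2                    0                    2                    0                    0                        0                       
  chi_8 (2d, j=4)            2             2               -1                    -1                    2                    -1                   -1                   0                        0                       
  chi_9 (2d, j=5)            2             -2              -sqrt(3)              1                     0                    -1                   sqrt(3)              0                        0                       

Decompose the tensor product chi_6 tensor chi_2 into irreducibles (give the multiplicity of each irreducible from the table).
chi_6 tensor chi_2 = chi_6 (all other irreducibles have multiplicity 0).

Derivation: The character of a tensor product is the pointwise product (chi_6 * chi_2)(C) = chi_6(C) * chi_2(C):
  {e}: (2)*(1), {r^6}: (2)*(1), {r^1, r^11}: (1)*(1), {r^2, r^10}: (-1)*(1), {r^3, r^9}: (-2)*(1), {r^4, r^8}: (-1)*(1), {r^5, r^7}: (1)*(1), {s, sr^2, ...}: (0)*(-1), {sr, sr^3, ...}: (0)*(-1)
so (chi_6 * chi_2) takes values
  {e} -> 2, {r^6} -> 2, {r^1, r^11} -> 1, {r^2, r^10} -> -1, {r^3, r^9} -> -2, {r^4, r^8} -> -1, {r^5, r^7} -> 1, {s, sr^2, ...} -> 0, {sr, sr^3, ...} -> 0.
Now take the inner product of this character with each irreducible chi from the table, <chi_6*chi_2, chi> = (1/24) sum_C |C| (chi_6*chi_2)(C) conj(chi(C)):
  <chi_6*chi_2, chi_1> = (1/24)[1*(2)*conj(1) + 1*(2)*conj(1) + 2*(1)*conj(1) + 2*(-1)*conj(1) + 2*(-2)*conj(1) + 2*(-1)*conj(1) + 2*(1)*conj(1) + 6*(0)*conj(1) + 6*(0)*conj(1)]
      = (1/24)[(2) + (2) + (2) + (-2) + (-4) + (-2) + (2) + (0) + (0)] = 0/24 = 0
  <chi_6*chi_2, chi_2> = (1/24)[1*(2)*conj(1) + 1*(2)*conj(1) + 2*(1)*conj(1) + 2*(-1)*conj(1) + 2*(-2)*conj(1) + 2*(-1)*conj(1) + 2*(1)*conj(1) + 6*(0)*conj(-1) + 6*(0)*conj(-1)]
      = (1/24)[(2) + (2) + (2) + (-2) + (-4) + (-2) + (2) + (0) + (0)] = 0/24 = 0
  <chi_6*chi_2, chi_3> = (1/24)[1*(2)*conj(1) + 1*(2)*conj(1) + 2*(1)*conj(-1) + 2*(-1)*conj(1) + 2*(-2)*conj(-1) + 2*(-1)*conj(1) + 2*(1)*conj(-1) + 6*(0)*conj(1) + 6*(0)*conj(-1)]
      = (1/24)[(2) + (2) + (-2) + (-2) + (4) + (-2) + (-2) + (0) + (0)] = 0/24 = 0
  <chi_6*chi_2, chi_4> = (1/24)[1*(2)*conj(1) + 1*(2)*conj(1) + 2*(1)*conj(-1) + 2*(-1)*conj(1) + 2*(-2)*conj(-1) + 2*(-1)*conj(1) + 2*(1)*conj(-1) + 6*(0)*conj(-1) + 6*(0)*conj(1)]
      = (1/24)[(2) + (2) + (-2) + (-2) + (4) + (-2) + (-2) + (0) + (0)] = 0/24 = 0
  <chi_6*chi_2, chi_5> = (1/24)[1*(2)*conj(2) + 1*(2)*conj(-2) + 2*(1)*conj(sqrt(3)) + 2*(-1)*conj(1) + 2*(-2)*conj(0) + 2*(-1)*conj(-1) + 2*(1)*conj(-sqrt(3)) + 6*(0)*conj(0) + 6*(0)*conj(0)]
      = (1/24)[(4) + (-4) + (2*sqrt(3)) + (-2) + (0) + (2) + (-2*sqrt(3)) + (0) + (0)] = 0/24 = 0
  <chi_6*chi_2, chi_6> = (1/24)[1*(2)*conj(2) + 1*(2)*conj(2) + 2*(1)*conj(1) + 2*(-1)*conj(-1) + 2*(-2)*conj(-2) + 2*(-1)*conj(-1) + 2*(1)*conj(1) + 6*(0)*conj(0) + 6*(0)*conj(0)]
      = (1/24)[(4) + (4) + (2) + (2) + (8) + (2) + (2) + (0) + (0)] = 24/24 = 1
  <chi_6*chi_2, chi_7> = (1/24)[1*(2)*conj(2) + 1*(2)*conj(-2) + 2*(1)*conj(0) + 2*(-1)*conj(-2) + 2*(-2)*conj(0) + 2*(-1)*conj(2) + 2*(1)*conj(0) + 6*(0)*conj(0) + 6*(0)*conj(0)]
      = (1/24)[(4) + (-4) + (0) + (4) + (0) + (-4) + (0) + (0) + (0)] = 0/24 = 0
  <chi_6*chi_2, chi_8> = (1/24)[1*(2)*conj(2) + 1*(2)*conj(2) + 2*(1)*conj(-1) + 2*(-1)*conj(-1) + 2*(-2)*conj(2) + 2*(-1)*conj(-1) + 2*(1)*conj(-1) + 6*(0)*conj(0) + 6*(0)*conj(0)]
      = (1/24)[(4) + (4) + (-2) + (2) + (-8) + (2) + (-2) + (0) + (0)] = 0/24 = 0
  <chi_6*chi_2, chi_9> = (1/24)[1*(2)*conj(2) + 1*(2)*conj(-2) + 2*(1)*conj(-sqrt(3)) + 2*(-1)*conj(1) + 2*(-2)*conj(0) + 2*(-1)*conj(-1) + 2*(1)*conj(sqrt(3)) + 6*(0)*conj(0) + 6*(0)*conj(0)]
      = (1/24)[(4) + (-4) + (-2*sqrt(3)) + (-2) + (0) + (2) + (2*sqrt(3)) + (0) + (0)] = 0/24 = 0
Hence the multiplicities are chi_6: 1. Dimension check: dim(chi_6)*dim(chi_2) = 2*1 = 2 and sum (mult * dim) = 1*2 = 2.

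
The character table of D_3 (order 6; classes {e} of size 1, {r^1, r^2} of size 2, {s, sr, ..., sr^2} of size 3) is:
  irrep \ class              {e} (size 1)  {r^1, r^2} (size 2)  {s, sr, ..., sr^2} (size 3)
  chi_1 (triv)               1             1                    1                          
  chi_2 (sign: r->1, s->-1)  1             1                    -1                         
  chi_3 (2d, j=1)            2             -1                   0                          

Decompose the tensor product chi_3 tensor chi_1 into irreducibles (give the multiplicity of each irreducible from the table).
chi_3 tensor chi_1 = chi_3 (all other irreducibles have multiplicity 0).

Derivation: The character of a tensor product is the pointwise product (chi_3 * chi_1)(C) = chi_3(C) * chi_1(C):
  {e}: (2)*(1), {r^1, r^2}: (-1)*(1), {s, sr, ..., sr^2}: (0)*(1)
so (chi_3 * chi_1) takes values
  {e} -> 2, {r^1, r^2} -> -1, {s, sr, ..., sr^2} -> 0.
Now take the inner product of this character with each irreducible chi from the table, <chi_3*chi_1, chi> = (1/6) sum_C |C| (chi_3*chi_1)(C) conj(chi(C)):
  <chi_3*chi_1, chi_1> = (1/6)[1*(2)*conj(1) + 2*(-1)*conj(1) + 3*(0)*conj(1)]
      = (1/6)[(2) + (-2) + (0)] = 0/6 = 0
  <chi_3*chi_1, chi_2> = (1/6)[1*(2)*conj(1) + 2*(-1)*conj(1) + 3*(0)*conj(-1)]
      = (1/6)[(2) + (-2) + (0)] = 0/6 = 0
  <chi_3*chi_1, chi_3> = (1/6)[1*(2)*conj(2) + 2*(-1)*conj(-1) + 3*(0)*conj(0)]
      = (1/6)[(4) + (2) + (0)] = 6/6 = 1
Hence the multiplicities are chi_3: 1. Dimension check: dim(chi_3)*dim(chi_1) = 2*1 = 2 and sum (mult * dim) = 1*2 = 2.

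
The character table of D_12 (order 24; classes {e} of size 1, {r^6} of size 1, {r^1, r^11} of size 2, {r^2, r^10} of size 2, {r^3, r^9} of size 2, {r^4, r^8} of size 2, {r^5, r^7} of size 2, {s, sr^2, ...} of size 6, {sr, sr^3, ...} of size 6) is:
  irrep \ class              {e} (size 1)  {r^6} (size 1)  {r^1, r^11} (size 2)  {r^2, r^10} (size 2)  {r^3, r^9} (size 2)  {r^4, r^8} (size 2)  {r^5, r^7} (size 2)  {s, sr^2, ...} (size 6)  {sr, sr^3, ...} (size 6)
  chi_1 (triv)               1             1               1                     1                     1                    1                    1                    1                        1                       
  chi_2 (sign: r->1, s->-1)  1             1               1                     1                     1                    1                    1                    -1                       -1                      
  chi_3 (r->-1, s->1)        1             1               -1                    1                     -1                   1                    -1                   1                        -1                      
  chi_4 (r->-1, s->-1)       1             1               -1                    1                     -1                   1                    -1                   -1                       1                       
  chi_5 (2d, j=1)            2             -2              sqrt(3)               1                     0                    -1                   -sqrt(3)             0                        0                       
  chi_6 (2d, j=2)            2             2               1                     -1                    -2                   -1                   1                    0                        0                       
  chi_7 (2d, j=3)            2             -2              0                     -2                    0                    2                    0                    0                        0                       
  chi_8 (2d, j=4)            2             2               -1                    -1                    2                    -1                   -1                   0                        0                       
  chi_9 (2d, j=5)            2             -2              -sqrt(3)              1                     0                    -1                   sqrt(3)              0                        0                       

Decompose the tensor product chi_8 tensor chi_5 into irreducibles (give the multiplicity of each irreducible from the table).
chi_8 tensor chi_5 = chi_7 + chi_9 (all other irreducibles have multiplicity 0).

Why: The character of a tensor product is the pointwise product (chi_8 * chi_5)(C) = chi_8(C) * chi_5(C):
  {e}: (2)*(2), {r^6}: (2)*(-2), {r^1, r^11}: (-1)*(sqrt(3)), {r^2, r^10}: (-1)*(1), {r^3, r^9}: (2)*(0), {r^4, r^8}: (-1)*(-1), {r^5, r^7}: (-1)*(-sqrt(3)), {s, sr^2, ...}: (0)*(0), {sr, sr^3, ...}: (0)*(0)
so (chi_8 * chi_5) takes values
  {e} -> 4, {r^6} -> -4, {r^1, r^11} -> -sqrt(3), {r^2, r^10} -> -1, {r^3, r^9} -> 0, {r^4, r^8} -> 1, {r^5, r^7} -> sqrt(3), {s, sr^2, ...} -> 0, {sr, sr^3, ...} -> 0.
Now take the inner product of this character with each irreducible chi from the table, <chi_8*chi_5, chi> = (1/24) sum_C |C| (chi_8*chi_5)(C) conj(chi(C)):
  <chi_8*chi_5, chi_1> = (1/24)[1*(4)*conj(1) + 1*(-4)*conj(1) + 2*(-sqrt(3))*conj(1) + 2*(-1)*conj(1) + 2*(0)*conj(1) + 2*(1)*conj(1) + 2*(sqrt(3))*conj(1) + 6*(0)*conj(1) + 6*(0)*conj(1)]
      = (1/24)[(4) + (-4) + (-2*sqrt(3)) + (-2) + (0) + (2) + (2*sqrt(3)) + (0) + (0)] = 0/24 = 0
  <chi_8*chi_5, chi_2> = (1/24)[1*(4)*conj(1) + 1*(-4)*conj(1) + 2*(-sqrt(3))*conj(1) + 2*(-1)*conj(1) + 2*(0)*conj(1) + 2*(1)*conj(1) + 2*(sqrt(3))*conj(1) + 6*(0)*conj(-1) + 6*(0)*conj(-1)]
      = (1/24)[(4) + (-4) + (-2*sqrt(3)) + (-2) + (0) + (2) + (2*sqrt(3)) + (0) + (0)] = 0/24 = 0
  <chi_8*chi_5, chi_3> = (1/24)[1*(4)*conj(1) + 1*(-4)*conj(1) + 2*(-sqrt(3))*conj(-1) + 2*(-1)*conj(1) + 2*(0)*conj(-1) + 2*(1)*conj(1) + 2*(sqrt(3))*conj(-1) + 6*(0)*conj(1) + 6*(0)*conj(-1)]
      = (1/24)[(4) + (-4) + (2*sqrt(3)) + (-2) + (0) + (2) + (-2*sqrt(3)) + (0) + (0)] = 0/24 = 0
  <chi_8*chi_5, chi_4> = (1/24)[1*(4)*conj(1) + 1*(-4)*conj(1) + 2*(-sqrt(3))*conj(-1) + 2*(-1)*conj(1) + 2*(0)*conj(-1) + 2*(1)*conj(1) + 2*(sqrt(3))*conj(-1) + 6*(0)*conj(-1) + 6*(0)*conj(1)]
      = (1/24)[(4) + (-4) + (2*sqrt(3)) + (-2) + (0) + (2) + (-2*sqrt(3)) + (0) + (0)] = 0/24 = 0
  <chi_8*chi_5, chi_5> = (1/24)[1*(4)*conj(2) + 1*(-4)*conj(-2) + 2*(-sqrt(3))*conj(sqrt(3)) + 2*(-1)*conj(1) + 2*(0)*conj(0) + 2*(1)*conj(-1) + 2*(sqrt(3))*conj(-sqrt(3)) + 6*(0)*conj(0) + 6*(0)*conj(0)]
      = (1/24)[(8) + (8) + (-6) + (-2) + (0) + (-2) + (-6) + (0) + (0)] = 0/24 = 0
  <chi_8*chi_5, chi_6> = (1/24)[1*(4)*conj(2) + 1*(-4)*conj(2) + 2*(-sqrt(3))*conj(1) + 2*(-1)*conj(-1) + 2*(0)*conj(-2) + 2*(1)*conj(-1) + 2*(sqrt(3))*conj(1) + 6*(0)*conj(0) + 6*(0)*conj(0)]
      = (1/24)[(8) + (-8) + (-2*sqrt(3)) + (2) + (0) + (-2) + (2*sqrt(3)) + (0) + (0)] = 0/24 = 0
  <chi_8*chi_5, chi_7> = (1/24)[1*(4)*conj(2) + 1*(-4)*conj(-2) + 2*(-sqrt(3))*conj(0) + 2*(-1)*conj(-2) + 2*(0)*conj(0) + 2*(1)*conj(2) + 2*(sqrt(3))*conj(0) + 6*(0)*conj(0) + 6*(0)*conj(0)]
      = (1/24)[(8) + (8) + (0) + (4) + (0) + (4) + (0) + (0) + (0)] = 24/24 = 1
  <chi_8*chi_5, chi_8> = (1/24)[1*(4)*conj(2) + 1*(-4)*conj(2) + 2*(-sqrt(3))*conj(-1) + 2*(-1)*conj(-1) + 2*(0)*conj(2) + 2*(1)*conj(-1) + 2*(sqrt(3))*conj(-1) + 6*(0)*conj(0) + 6*(0)*conj(0)]
      = (1/24)[(8) + (-8) + (2*sqrt(3)) + (2) + (0) + (-2) + (-2*sqrt(3)) + (0) + (0)] = 0/24 = 0
  <chi_8*chi_5, chi_9> = (1/24)[1*(4)*conj(2) + 1*(-4)*conj(-2) + 2*(-sqrt(3))*conj(-sqrt(3)) + 2*(-1)*conj(1) + 2*(0)*conj(0) + 2*(1)*conj(-1) + 2*(sqrt(3))*conj(sqrt(3)) + 6*(0)*conj(0) + 6*(0)*conj(0)]
      = (1/24)[(8) + (8) + (6) + (-2) + (0) + (-2) + (6) + (0) + (0)] = 24/24 = 1
Hence the multiplicities are chi_7: 1, chi_9: 1. Dimension check: dim(chi_8)*dim(chi_5) = 2*2 = 4 and sum (mult * dim) = 1*2 + 1*2 = 4.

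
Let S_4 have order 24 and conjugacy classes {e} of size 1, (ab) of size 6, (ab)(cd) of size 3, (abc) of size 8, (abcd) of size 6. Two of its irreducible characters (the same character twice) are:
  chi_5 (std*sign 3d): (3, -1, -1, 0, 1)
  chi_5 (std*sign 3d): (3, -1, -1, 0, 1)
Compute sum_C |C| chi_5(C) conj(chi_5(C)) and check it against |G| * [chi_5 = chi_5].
Sum = 24 = |G| = 24; so <chi_5, chi_5> = 1 (norm-1 confirms irreducibility).

Working: Compute term by term over conjugacy classes (|C| * chi_5(C) * conj(chi_5(C))):
  1*(3)*conj(3) + 6*(-1)*conj(-1) + 3*(-1)*conj(-1) + 8*(0)*conj(0) + 6*(1)*conj(1)
  = (9) + (6) + (3) + (0) + (6)
  = 24.
Dividing by |G| = 24 gives 24/24 = 1, matching the row-orthogonality relation <chi_5, chi_5> = [chi_5 = chi_5].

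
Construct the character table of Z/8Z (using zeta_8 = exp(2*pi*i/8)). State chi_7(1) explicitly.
Character table of Z/8Z (irreps indexed chi_0,...,chi_7 with chi_k(m) = zeta_8^(k*m), zeta_8 = exp(2*pi*i/8)):
  irrep \ class  {0} (size 1)  {1} (size 1)    {2} (size 1)  {3} (size 1)    {4} (size 1)  {5} (size 1)    {6} (size 1)  {7} (size 1)  
  chi_0          1             1               1             1               1             1               1             1             
  chi_1          1             exp(I*pi/4)     I             exp(3*I*pi/4)   -1            exp(-3*I*pi/4)  -I            exp(-I*pi/4)  
  chi_2          1             I               -1            -I              1             I               -1            -I            
  chi_3          1             exp(3*I*pi/4)   -I            exp(I*pi/4)     -1            exp(-I*pi/4)    I             exp(-3*I*pi/4)
  chi_4          1             -1              1             -1              1             -1              1             -1            
  chi_5          1             exp(-3*I*pi/4)  I             exp(-I*pi/4)    -1            exp(I*pi/4)     -I            exp(3*I*pi/4) 
  chi_6          1             -I              -1            I               1             -I              -1            I             
  chi_7          1             exp(-I*pi/4)    -I            exp(-3*I*pi/4)  -1            exp(3*I*pi/4)   I             exp(I*pi/4)   

Spot check: chi_7(1) = zeta_8^(7*1) = zeta_8^7 = exp(-I*pi/4).

Solution. Z/8Z is abelian, so all 8 irreducible complex representations are 1-dimensional. They are given by chi_k(m) = zeta_8^(k*m) for k = 0,...,7. Row orthogonality: sum_m chi_k(m) conj(chi_l(m)) = 8 * [k = l].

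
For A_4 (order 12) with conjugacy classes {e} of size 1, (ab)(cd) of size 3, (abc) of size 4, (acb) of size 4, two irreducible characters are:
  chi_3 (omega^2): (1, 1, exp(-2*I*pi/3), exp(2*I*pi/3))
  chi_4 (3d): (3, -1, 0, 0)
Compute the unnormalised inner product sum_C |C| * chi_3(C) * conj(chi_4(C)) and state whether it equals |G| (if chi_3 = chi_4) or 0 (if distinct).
Sum = 0; so <chi_3, chi_4> = 0 (distinct irreducibles are orthogonal).

Argument: Compute term by term over conjugacy classes (|C| * chi_3(C) * conj(chi_4(C))):
  1*(1)*conj(3) + 3*(1)*conj(-1) + 4*(exp(-2*I*pi/3))*conj(0) + 4*(exp(2*I*pi/3))*conj(0)
  = (3) + (-3) + (0) + (0)
  = 0.
(Exp terms are combined using exp(i*s)*conj(exp(i*t)) = exp(i*(s-t)), and sums of them are collapsed using the identity that for every m > 1 the m distinct m-th roots of unity sum to 0, e.g. 1 + exp(2*I*pi/3) + exp(-2*I*pi/3) = 0.)
Dividing by |G| = 12 gives 0/12 = 0, matching the row-orthogonality relation <chi_3, chi_4> = [chi_3 = chi_4].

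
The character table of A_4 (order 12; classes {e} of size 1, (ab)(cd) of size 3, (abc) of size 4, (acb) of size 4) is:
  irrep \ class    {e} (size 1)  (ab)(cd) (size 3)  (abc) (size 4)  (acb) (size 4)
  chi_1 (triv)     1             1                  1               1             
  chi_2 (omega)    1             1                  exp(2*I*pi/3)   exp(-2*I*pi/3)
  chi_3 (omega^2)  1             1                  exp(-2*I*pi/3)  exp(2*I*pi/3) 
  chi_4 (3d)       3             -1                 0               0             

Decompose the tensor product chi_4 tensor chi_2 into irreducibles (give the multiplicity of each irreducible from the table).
chi_4 tensor chi_2 = chi_4 (all other irreducibles have multiplicity 0).

Proof sketch: The character of a tensor product is the pointwise product (chi_4 * chi_2)(C) = chi_4(C) * chi_2(C):
  {e}: (3)*(1), (ab)(cd): (-1)*(1), (abc): (0)*(exp(2*I*pi/3)), (acb): (0)*(exp(-2*I*pi/3))
so (chi_4 * chi_2) takes values
  {e} -> 3, (ab)(cd) -> -1, (abc) -> 0, (acb) -> 0.
Now take the inner product of this character with each irreducible chi from the table, <chi_4*chi_2, chi> = (1/12) sum_C |C| (chi_4*chi_2)(C) conj(chi(C)):
  <chi_4*chi_2, chi_1> = (1/12)[1*(3)*conj(1) + 3*(-1)*conj(1) + 4*(0)*conj(1) + 4*(0)*conj(1)]
      = (1/12)[(3) + (-3) + (0) + (0)] = 0/12 = 0
  <chi_4*chi_2, chi_2> = (1/12)[1*(3)*conj(1) + 3*(-1)*conj(1) + 4*(0)*conj(exp(2*I*pi/3)) + 4*(0)*conj(exp(-2*I*pi/3))]
      = (1/12)[(3) + (-3) + (0) + (0)] = 0/12 = 0
  <chi_4*chi_2, chi_3> = (1/12)[1*(3)*conj(1) + 3*(-1)*conj(1) + 4*(0)*conj(exp(-2*I*pi/3)) + 4*(0)*conj(exp(2*I*pi/3))]
      = (1/12)[(3) + (-3) + (0) + (0)] = 0/12 = 0
  <chi_4*chi_2, chi_4> = (1/12)[1*(3)*conj(3) + 3*(-1)*conj(-1) + 4*(0)*conj(0) + 4*(0)*conj(0)]
      = (1/12)[(9) + (3) + (0) + (0)] = 12/12 = 1
(Exp terms are combined using exp(i*s)*conj(exp(i*t)) = exp(i*(s-t)), and sums of them are collapsed using the identity that for every m > 1 the m distinct m-th roots of unity sum to 0, e.g. 1 + exp(2*I*pi/3) + exp(-2*I*pi/3) = 0.)
Hence the multiplicities are chi_4: 1. Dimension check: dim(chi_4)*dim(chi_2) = 3*1 = 3 and sum (mult * dim) = 1*3 = 3.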